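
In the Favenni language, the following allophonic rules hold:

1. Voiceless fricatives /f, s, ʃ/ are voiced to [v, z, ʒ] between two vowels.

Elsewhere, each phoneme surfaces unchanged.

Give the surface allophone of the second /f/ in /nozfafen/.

[v]

Rule 1 applies to /f/ (between /a/ and /e/: between two vowels) → [v].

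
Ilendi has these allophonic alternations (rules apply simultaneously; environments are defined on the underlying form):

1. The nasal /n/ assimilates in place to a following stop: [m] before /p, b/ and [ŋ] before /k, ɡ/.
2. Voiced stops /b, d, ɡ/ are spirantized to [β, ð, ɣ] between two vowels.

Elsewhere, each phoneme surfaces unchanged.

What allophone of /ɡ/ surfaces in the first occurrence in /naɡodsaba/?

[ɣ]

Rule 2 applies to /ɡ/ (between /a/ and /o/: between two vowels) → [ɣ].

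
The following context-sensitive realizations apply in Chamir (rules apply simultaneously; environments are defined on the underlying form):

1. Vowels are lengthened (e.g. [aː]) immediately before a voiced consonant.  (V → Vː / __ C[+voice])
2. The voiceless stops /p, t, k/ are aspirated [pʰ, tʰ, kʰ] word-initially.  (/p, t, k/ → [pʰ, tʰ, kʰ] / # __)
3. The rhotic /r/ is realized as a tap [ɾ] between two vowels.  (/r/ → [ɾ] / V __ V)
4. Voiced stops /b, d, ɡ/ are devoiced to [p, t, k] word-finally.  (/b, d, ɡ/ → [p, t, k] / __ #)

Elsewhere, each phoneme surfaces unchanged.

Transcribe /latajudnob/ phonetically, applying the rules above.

[lataːjuːdnoːp]

/l/ (word-initial): no rule targets it → [l].
/a/ (between /l/ and /t/) is in the target of rule 1 but the environment (before a voiced consonant) is not met → [a].
/t/ (between /a/ and /a/) is in the target of rule 2 but the environment (word-initially) is not met → [t].
Rule 1 applies to /a/ (between /t/ and /j/: before a voiced consonant) → [aː].
/j/ (between /a/ and /u/): no rule targets it → [j].
/u/ (between /j/ and /d/): before a voiced consonant, so rule 1 applies → [uː].
/d/ (between /u/ and /n/) is in the target of rule 4 but the environment (word-finally) is not met → [d].
/n/ (between /d/ and /o/): no rule targets it → [n].
/o/ (between /n/ and /b/) occurs before a voiced consonant → [oː] by rule 1.
Rule 4 applies to /b/ (word-final: word-finally) → [p].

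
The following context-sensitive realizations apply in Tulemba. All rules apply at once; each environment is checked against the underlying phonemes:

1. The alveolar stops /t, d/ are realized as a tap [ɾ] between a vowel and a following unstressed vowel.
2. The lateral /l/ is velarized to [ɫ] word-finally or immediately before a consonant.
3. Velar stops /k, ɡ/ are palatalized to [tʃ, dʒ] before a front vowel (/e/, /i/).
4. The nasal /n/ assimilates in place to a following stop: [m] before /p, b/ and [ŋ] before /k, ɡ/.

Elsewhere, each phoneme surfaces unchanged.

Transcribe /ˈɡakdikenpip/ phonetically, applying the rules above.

/ɡ/ (word-initial) is in the target of rule 3 but the environment (before a front vowel) is not met → [ɡ].
/a/ — not in any rule's target class → [a].
/k/ (between /a/ and /d/): rule 3 targets it, but not before a front vowel → unchanged [k].
/d/ (between /k/ and /i/): rule 1 targets it, but not between a vowel and a following unstressed vowel → unchanged [d].
/i/ stays [i].
Rule 3 applies to /k/ (between /i/ and /e/: before a front vowel) → [tʃ].
/e/ — not in any rule's target class → [e].
/n/ meets the environment for rule 4 (before a labial or velar stop) → [m].
/p/ — not in any rule's target class → [p].
/i/ (between /p/ and /p/) is unaffected → [i].
/p/ stays [p].

[ˈɡakditʃempip]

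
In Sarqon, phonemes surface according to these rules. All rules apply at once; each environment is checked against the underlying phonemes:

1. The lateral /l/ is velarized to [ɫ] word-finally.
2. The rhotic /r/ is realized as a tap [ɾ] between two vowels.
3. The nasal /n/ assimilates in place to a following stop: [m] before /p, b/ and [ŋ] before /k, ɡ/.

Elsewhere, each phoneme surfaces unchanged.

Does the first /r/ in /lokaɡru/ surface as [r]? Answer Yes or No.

Yes

/r/ (between /ɡ/ and /u/) is in the target of rule 2 but the environment (between two vowels) is not met → [r].
The actual realization is [r], which matches [r].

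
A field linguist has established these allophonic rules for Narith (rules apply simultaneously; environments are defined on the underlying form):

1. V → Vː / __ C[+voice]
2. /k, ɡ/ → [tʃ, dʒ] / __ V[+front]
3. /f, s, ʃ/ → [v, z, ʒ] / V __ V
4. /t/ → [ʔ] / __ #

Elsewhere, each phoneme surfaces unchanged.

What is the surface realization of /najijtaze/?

[naːjiːjtaːze]

/n/ — not in any rule's target class → [n].
/a/ — between /n/ and /j/, before a voiced consonant — surfaces as [aː] (rule 1).
/j/ (between /a/ and /i/): no rule targets it → [j].
/i/ (between /j/ and /j/) occurs before a voiced consonant → [iː] by rule 1.
/j/ — not in any rule's target class → [j].
/t/ (between /j/ and /a/) fails the environment for rule 4, so it stays [t].
/a/ (between /t/ and /z/) occurs before a voiced consonant → [aː] by rule 1.
/z/ stays [z].
/e/ (word-final) fails the environment for rule 1, so it stays [e].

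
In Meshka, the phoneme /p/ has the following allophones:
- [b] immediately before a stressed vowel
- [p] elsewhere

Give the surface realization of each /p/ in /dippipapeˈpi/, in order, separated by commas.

Occurrence 1 (position 3): no conditioning environment matches → elsewhere allophone [p].
Occurrence 2 (position 4): no conditioning environment matches → elsewhere allophone [p].
Occurrence 3 (position 6): no conditioning environment matches → elsewhere allophone [p].
Occurrence 4 (position 8): no conditioning environment matches → elsewhere allophone [p].
Occurrence 5 (position 10): immediately before a stressed vowel → [b].

[p], [p], [p], [p], [b]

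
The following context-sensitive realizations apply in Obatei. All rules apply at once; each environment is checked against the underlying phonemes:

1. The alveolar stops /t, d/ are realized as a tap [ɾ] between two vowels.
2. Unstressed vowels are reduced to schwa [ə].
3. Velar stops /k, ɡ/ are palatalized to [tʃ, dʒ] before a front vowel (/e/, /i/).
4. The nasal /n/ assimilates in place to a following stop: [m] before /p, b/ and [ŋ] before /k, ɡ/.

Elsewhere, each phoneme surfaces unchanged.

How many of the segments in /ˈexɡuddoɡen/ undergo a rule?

Segments that undergo a rule: /u/ → [ə] (rule 2); /o/ → [ə] (rule 2); /ɡ/ → [dʒ] (rule 3); /e/ → [ə] (rule 2).
All other segments surface unchanged.

4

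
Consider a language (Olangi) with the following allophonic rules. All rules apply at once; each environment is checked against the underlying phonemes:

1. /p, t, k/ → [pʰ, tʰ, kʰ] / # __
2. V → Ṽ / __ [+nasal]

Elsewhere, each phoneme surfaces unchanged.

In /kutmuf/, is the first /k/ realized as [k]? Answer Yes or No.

Rule 1 applies to /k/ (word-initial: word-initially) → [kʰ].
The actual realization is [kʰ], not [k].

No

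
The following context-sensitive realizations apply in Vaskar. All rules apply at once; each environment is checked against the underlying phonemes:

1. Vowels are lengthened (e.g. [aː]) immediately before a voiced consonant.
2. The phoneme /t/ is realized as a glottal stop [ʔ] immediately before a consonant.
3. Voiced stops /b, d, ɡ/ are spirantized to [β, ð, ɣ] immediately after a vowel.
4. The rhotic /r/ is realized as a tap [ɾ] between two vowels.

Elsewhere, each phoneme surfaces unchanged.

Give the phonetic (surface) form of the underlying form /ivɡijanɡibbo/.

Rule 1 applies to /i/ (word-initial: before a voiced consonant) → [iː].
/v/ stays [v].
/ɡ/ (between /v/ and /i/) fails the environment for rule 3, so it stays [ɡ].
/i/ meets the environment for rule 1 (before a voiced consonant) → [iː].
/j/ — not in any rule's target class → [j].
/a/ (between /j/ and /n/) occurs before a voiced consonant → [aː] by rule 1.
/n/ (between /a/ and /ɡ/): no rule targets it → [n].
/ɡ/ (between /n/ and /i/) fails the environment for rule 3, so it stays [ɡ].
/i/ meets the environment for rule 1 (before a voiced consonant) → [iː].
/b/ meets the environment for rule 3 (immediately after a vowel) → [β].
/b/ (between /b/ and /o/) is in the target of rule 3 but the environment (immediately after a vowel) is not met → [b].
/o/ — word-final; rule 1 does not apply here → [o].

[iːvɡiːjaːnɡiːβbo]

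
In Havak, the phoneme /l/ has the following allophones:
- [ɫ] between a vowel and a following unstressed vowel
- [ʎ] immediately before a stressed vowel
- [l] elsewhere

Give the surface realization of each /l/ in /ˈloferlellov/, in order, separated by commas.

Occurrence 1 (position 1): immediately before a stressed vowel → [ʎ].
Occurrence 2 (position 6): no conditioning environment matches → elsewhere allophone [l].
Occurrence 3 (position 8): no conditioning environment matches → elsewhere allophone [l].
Occurrence 4 (position 9): no conditioning environment matches → elsewhere allophone [l].

[ʎ], [l], [l], [l]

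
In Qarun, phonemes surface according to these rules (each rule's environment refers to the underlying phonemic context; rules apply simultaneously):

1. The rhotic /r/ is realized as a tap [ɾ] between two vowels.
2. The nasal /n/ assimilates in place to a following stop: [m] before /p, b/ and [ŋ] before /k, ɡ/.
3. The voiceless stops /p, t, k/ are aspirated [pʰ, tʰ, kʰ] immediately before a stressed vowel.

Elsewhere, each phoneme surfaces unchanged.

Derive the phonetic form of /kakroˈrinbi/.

/k/ (word-initial) fails the environment for rule 3, so it stays [k].
/a/ stays [a].
/k/ (between /a/ and /r/) fails the environment for rule 3, so it stays [k].
/r/ (between /k/ and /o/) fails the environment for rule 1, so it stays [r].
/o/ stays [o].
/r/ (between /o/ and /i/): between two vowels, so rule 1 applies → [ɾ].
/i/ stays [i].
/n/ (between /i/ and /b/) occurs before a labial or velar stop → [m] by rule 2.
/b/ (between /n/ and /i/): no rule targets it → [b].
/i/ (word-final): no rule targets it → [i].

[kakroˈɾimbi]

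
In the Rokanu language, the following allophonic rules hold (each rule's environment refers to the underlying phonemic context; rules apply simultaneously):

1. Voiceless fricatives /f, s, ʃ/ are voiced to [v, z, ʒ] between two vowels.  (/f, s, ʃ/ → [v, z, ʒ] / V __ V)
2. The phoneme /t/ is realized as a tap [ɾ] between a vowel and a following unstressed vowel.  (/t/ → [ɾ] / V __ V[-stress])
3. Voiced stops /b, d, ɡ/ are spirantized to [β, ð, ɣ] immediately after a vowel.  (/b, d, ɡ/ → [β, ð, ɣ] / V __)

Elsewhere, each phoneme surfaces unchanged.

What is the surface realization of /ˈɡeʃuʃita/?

/ɡ/ — word-initial; rule 3 does not apply here → [ɡ].
/e/ — not in any rule's target class → [e].
/ʃ/ (between /e/ and /u/) occurs between two vowels → [ʒ] by rule 1.
/u/ (between /ʃ/ and /ʃ/) is unaffected → [u].
/ʃ/ (between /u/ and /i/) occurs between two vowels → [ʒ] by rule 1.
/i/ — not in any rule's target class → [i].
/t/ meets the environment for rule 2 (between a vowel and a following unstressed vowel) → [ɾ].
/a/ (word-final): no rule targets it → [a].

[ˈɡeʒuʒiɾa]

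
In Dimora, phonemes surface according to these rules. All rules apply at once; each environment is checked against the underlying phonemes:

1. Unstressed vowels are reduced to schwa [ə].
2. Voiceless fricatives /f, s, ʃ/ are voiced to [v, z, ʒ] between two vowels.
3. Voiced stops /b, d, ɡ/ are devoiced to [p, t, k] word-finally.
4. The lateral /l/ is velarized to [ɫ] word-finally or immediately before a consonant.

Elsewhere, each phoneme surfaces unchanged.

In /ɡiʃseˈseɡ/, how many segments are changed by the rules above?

4

Segments that undergo a rule: /i/ → [ə] (rule 1); /e/ → [ə] (rule 1); /s/ → [z] (rule 2); /ɡ/ → [k] (rule 3).
All other segments surface unchanged.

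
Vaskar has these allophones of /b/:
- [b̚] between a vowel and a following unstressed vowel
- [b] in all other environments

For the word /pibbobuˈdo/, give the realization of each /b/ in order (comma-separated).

Occurrence 1 (position 3): no conditioning environment matches → elsewhere allophone [b].
Occurrence 2 (position 4): no conditioning environment matches → elsewhere allophone [b].
Occurrence 3 (position 6): between a vowel and a following unstressed vowel → [b̚].

[b], [b], [b̚]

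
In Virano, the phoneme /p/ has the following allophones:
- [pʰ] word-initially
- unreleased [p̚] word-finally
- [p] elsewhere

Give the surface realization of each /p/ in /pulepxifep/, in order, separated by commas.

Occurrence 1 (position 1): word-initially → [pʰ].
Occurrence 2 (position 5): no conditioning environment matches → elsewhere allophone [p].
Occurrence 3 (position 10): word-finally → [p̚].

[pʰ], [p], [p̚]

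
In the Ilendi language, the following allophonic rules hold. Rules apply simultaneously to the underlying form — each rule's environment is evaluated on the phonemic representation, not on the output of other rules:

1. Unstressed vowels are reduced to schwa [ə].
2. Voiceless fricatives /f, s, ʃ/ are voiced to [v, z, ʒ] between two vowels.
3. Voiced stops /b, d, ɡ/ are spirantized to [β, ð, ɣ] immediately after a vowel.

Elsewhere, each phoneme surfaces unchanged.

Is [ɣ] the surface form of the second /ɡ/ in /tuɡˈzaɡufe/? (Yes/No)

Yes

/ɡ/ meets the environment for rule 3 (immediately after a vowel) → [ɣ].
The actual realization is [ɣ], which matches [ɣ].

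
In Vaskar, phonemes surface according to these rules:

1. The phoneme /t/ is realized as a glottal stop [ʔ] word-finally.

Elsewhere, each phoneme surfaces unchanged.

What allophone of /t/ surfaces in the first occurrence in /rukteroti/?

/t/ (between /k/ and /e/): rule 1 targets it, but not word-finally → unchanged [t].

[t]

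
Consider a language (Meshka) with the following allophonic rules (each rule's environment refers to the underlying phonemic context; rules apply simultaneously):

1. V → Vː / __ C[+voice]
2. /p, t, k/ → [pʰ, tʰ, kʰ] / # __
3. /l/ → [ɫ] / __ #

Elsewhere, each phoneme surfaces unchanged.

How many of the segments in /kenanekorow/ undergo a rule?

Segments that undergo a rule: /k/ → [kʰ] (rule 2); /e/ → [eː] (rule 1); /a/ → [aː] (rule 1); /o/ → [oː] (rule 1); /o/ → [oː] (rule 1).
All other segments surface unchanged.

5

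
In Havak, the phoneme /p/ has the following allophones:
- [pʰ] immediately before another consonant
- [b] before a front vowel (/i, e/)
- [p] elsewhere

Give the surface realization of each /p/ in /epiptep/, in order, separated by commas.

Occurrence 1 (position 2): before a front vowel (/i, e/) → [b].
Occurrence 2 (position 4): immediately before another consonant → [pʰ].
Occurrence 3 (position 7): no conditioning environment matches → elsewhere allophone [p].

[b], [pʰ], [p]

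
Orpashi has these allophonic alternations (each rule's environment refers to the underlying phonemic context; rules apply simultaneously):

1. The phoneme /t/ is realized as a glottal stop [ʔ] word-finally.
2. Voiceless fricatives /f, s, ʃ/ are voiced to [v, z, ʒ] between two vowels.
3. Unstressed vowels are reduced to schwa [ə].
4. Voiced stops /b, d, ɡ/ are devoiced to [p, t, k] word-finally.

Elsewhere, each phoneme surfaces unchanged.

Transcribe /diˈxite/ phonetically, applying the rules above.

[dəˈxitə]

/d/ (word-initial): rule 4 targets it, but not word-finally → unchanged [d].
Rule 3 applies to /i/ (between /d/ and /x/: in an unstressed syllable) → [ə].
/x/ (between /i/ and /i/) is unaffected → [x].
/i/ (between /x/ and /t/) fails the environment for rule 3, so it stays [i].
/t/ (between /i/ and /e/) is in the target of rule 1 but the environment (word-finally) is not met → [t].
Rule 3 applies to /e/ (word-final: in an unstressed syllable) → [ə].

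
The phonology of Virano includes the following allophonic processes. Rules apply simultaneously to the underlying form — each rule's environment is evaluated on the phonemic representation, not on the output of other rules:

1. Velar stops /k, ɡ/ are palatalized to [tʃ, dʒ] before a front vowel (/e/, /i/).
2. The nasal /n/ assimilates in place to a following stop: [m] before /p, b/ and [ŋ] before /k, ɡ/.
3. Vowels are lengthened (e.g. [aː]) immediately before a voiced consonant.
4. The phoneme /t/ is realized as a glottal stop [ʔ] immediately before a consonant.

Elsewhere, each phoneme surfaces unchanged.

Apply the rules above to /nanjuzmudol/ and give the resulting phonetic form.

/n/ (word-initial) is in the target of rule 2 but the environment (before a labial or velar stop) is not met → [n].
/a/ (between /n/ and /n/) occurs before a voiced consonant → [aː] by rule 3.
/n/ (between /a/ and /j/): rule 2 targets it, but not before a labial or velar stop → unchanged [n].
/j/ (between /n/ and /u/): no rule targets it → [j].
/u/ meets the environment for rule 3 (before a voiced consonant) → [uː].
/z/ (between /u/ and /m/): no rule targets it → [z].
/m/ (between /z/ and /u/) is unaffected → [m].
Rule 3 applies to /u/ (between /m/ and /d/: before a voiced consonant) → [uː].
/d/ (between /u/ and /o/): no rule targets it → [d].
/o/ — between /d/ and /l/, before a voiced consonant — surfaces as [oː] (rule 3).
/l/ stays [l].

[naːnjuːzmuːdoːl]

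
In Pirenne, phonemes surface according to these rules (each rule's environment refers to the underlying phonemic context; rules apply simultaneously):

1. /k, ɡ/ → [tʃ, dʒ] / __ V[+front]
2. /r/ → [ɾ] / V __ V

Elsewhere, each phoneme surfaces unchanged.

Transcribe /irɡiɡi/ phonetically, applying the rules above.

/i/ — not in any rule's target class → [i].
/r/ (between /i/ and /ɡ/): rule 2 targets it, but not between two vowels → unchanged [r].
/ɡ/ (between /r/ and /i/): before a front vowel, so rule 1 applies → [dʒ].
/i/ (between /ɡ/ and /ɡ/) is unaffected → [i].
/ɡ/ — between /i/ and /i/, before a front vowel — surfaces as [dʒ] (rule 1).
/i/ stays [i].

[irdʒidʒi]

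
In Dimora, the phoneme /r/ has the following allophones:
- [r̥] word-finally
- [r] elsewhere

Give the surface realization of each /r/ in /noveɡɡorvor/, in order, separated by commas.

[r], [r̥]

Occurrence 1 (position 8): no conditioning environment matches → elsewhere allophone [r].
Occurrence 2 (position 11): word-finally → [r̥].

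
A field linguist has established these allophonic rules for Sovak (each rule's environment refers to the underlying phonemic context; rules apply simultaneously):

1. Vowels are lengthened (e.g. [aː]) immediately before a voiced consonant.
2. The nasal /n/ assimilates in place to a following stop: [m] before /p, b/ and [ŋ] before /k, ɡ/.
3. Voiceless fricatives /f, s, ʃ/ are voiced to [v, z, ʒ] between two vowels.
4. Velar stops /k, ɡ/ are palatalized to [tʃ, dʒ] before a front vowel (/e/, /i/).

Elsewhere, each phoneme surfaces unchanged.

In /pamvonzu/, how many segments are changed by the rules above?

Segments that undergo a rule: /a/ → [aː] (rule 1); /o/ → [oː] (rule 1).
All other segments surface unchanged.

2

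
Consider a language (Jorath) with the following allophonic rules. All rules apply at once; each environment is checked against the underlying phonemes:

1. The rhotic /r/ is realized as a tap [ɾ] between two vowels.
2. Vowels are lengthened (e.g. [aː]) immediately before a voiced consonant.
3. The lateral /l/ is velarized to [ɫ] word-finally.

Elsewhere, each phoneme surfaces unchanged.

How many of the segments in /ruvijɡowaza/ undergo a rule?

Segments that undergo a rule: /u/ → [uː] (rule 2); /i/ → [iː] (rule 2); /o/ → [oː] (rule 2); /a/ → [aː] (rule 2).
All other segments surface unchanged.

4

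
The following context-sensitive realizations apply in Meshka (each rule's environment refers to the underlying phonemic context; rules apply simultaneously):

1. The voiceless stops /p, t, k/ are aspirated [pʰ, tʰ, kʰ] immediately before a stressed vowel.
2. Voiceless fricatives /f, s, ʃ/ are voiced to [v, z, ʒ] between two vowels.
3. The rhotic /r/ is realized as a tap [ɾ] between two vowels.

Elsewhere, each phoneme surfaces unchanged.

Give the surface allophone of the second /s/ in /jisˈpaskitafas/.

[s]

/s/ (between /a/ and /k/) fails the environment for rule 2, so it stays [s].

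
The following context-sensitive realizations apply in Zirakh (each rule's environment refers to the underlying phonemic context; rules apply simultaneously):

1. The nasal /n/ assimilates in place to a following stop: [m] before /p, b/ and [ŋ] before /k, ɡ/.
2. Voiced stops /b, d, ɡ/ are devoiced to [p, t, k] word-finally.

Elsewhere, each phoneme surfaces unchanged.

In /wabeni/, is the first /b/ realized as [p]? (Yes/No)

/b/ (between /a/ and /e/) is in the target of rule 2 but the environment (word-finally) is not met → [b].
The actual realization is [b], not [p].

No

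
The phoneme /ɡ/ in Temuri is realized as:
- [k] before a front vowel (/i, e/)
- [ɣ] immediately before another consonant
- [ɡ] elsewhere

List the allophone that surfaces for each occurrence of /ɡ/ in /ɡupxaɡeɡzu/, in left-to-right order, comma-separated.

[ɡ], [k], [ɣ]

Occurrence 1 (position 1): no conditioning environment matches → elsewhere allophone [ɡ].
Occurrence 2 (position 6): before a front vowel (/i, e/) → [k].
Occurrence 3 (position 8): immediately before another consonant → [ɣ].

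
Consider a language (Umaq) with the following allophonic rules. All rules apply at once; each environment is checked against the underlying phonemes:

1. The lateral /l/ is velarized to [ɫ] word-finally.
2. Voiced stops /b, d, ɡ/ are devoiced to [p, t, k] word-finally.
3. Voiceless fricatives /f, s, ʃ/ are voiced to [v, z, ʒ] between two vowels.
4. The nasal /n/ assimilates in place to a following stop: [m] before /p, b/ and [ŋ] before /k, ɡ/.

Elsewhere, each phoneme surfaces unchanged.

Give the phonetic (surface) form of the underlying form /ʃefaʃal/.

/ʃ/ (word-initial) is in the target of rule 3 but the environment (between two vowels) is not met → [ʃ].
/e/ (between /ʃ/ and /f/): no rule targets it → [e].
/f/ (between /e/ and /a/): between two vowels, so rule 3 applies → [v].
/a/ (between /f/ and /ʃ/): no rule targets it → [a].
/ʃ/ (between /a/ and /a/): between two vowels, so rule 3 applies → [ʒ].
/a/ (between /ʃ/ and /l/) is unaffected → [a].
/l/ (word-final) occurs word-finally → [ɫ] by rule 1.

[ʃevaʒaɫ]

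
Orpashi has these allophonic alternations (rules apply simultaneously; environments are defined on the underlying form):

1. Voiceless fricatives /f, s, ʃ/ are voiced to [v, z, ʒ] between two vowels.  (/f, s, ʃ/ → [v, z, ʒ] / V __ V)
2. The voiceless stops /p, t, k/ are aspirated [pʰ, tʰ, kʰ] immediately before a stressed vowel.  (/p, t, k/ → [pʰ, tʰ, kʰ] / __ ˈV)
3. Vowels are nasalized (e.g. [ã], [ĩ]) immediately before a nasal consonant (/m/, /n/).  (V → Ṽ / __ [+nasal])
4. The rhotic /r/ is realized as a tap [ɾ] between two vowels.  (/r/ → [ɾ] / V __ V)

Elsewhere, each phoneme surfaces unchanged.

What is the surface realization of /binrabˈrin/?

[bĩnrabˈrĩn]

/b/ (word-initial) is unaffected → [b].
/i/ meets the environment for rule 3 (before a nasal consonant) → [ĩ].
/n/ (between /i/ and /r/): no rule targets it → [n].
/r/ (between /n/ and /a/) is in the target of rule 4 but the environment (between two vowels) is not met → [r].
/a/ (between /r/ and /b/): rule 3 targets it, but not before a nasal consonant → unchanged [a].
/b/ — not in any rule's target class → [b].
/r/ — between /b/ and /i/; rule 4 does not apply here → [r].
Rule 3 applies to /i/ (between /r/ and /n/: before a nasal consonant) → [ĩ].
/n/ stays [n].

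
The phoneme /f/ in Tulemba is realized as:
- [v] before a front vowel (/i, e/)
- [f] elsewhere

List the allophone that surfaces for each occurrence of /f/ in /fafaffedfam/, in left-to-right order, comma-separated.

[f], [f], [f], [v], [f]

Occurrence 1 (position 1): no conditioning environment matches → elsewhere allophone [f].
Occurrence 2 (position 3): no conditioning environment matches → elsewhere allophone [f].
Occurrence 3 (position 5): no conditioning environment matches → elsewhere allophone [f].
Occurrence 4 (position 6): before a front vowel (/i, e/) → [v].
Occurrence 5 (position 9): no conditioning environment matches → elsewhere allophone [f].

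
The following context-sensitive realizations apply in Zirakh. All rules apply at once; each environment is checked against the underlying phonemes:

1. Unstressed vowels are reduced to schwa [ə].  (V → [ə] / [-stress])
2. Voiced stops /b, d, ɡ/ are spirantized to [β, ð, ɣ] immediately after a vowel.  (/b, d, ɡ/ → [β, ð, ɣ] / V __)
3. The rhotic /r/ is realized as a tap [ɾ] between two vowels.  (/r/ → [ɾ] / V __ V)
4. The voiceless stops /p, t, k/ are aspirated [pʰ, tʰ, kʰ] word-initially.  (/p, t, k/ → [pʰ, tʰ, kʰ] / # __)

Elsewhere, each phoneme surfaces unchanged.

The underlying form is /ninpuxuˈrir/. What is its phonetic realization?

/n/ — not in any rule's target class → [n].
/i/ meets the environment for rule 1 (in an unstressed syllable) → [ə].
/n/ (between /i/ and /p/): no rule targets it → [n].
/p/ (between /n/ and /u/) is in the target of rule 4 but the environment (word-initially) is not met → [p].
/u/ meets the environment for rule 1 (in an unstressed syllable) → [ə].
/x/ (between /u/ and /u/) is unaffected → [x].
Rule 1 applies to /u/ (between /x/ and /r/: in an unstressed syllable) → [ə].
/r/ meets the environment for rule 3 (between two vowels) → [ɾ].
/i/ (between /r/ and /r/): rule 1 targets it, but not in an unstressed syllable → unchanged [i].
/r/ — word-final; rule 3 does not apply here → [r].

[nənpəxəˈɾir]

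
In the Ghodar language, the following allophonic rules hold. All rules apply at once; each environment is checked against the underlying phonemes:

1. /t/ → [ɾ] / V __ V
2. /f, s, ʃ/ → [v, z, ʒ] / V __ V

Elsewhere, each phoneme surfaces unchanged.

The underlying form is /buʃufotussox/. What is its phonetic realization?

/b/ (word-initial) is unaffected → [b].
/u/ — not in any rule's target class → [u].
/ʃ/ (between /u/ and /u/) occurs between two vowels → [ʒ] by rule 2.
/u/ (between /ʃ/ and /f/): no rule targets it → [u].
Rule 2 applies to /f/ (between /u/ and /o/: between two vowels) → [v].
/o/ (between /f/ and /t/): no rule targets it → [o].
Rule 1 applies to /t/ (between /o/ and /u/: between two vowels) → [ɾ].
/u/ (between /t/ and /s/) is unaffected → [u].
/s/ — between /u/ and /s/; rule 2 does not apply here → [s].
/s/ (between /s/ and /o/): rule 2 targets it, but not between two vowels → unchanged [s].
/o/ stays [o].
/x/ — not in any rule's target class → [x].

[buʒuvoɾussox]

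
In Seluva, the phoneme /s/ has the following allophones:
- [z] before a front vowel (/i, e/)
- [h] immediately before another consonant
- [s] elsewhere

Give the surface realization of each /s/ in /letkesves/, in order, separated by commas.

Occurrence 1 (position 6): immediately before another consonant → [h].
Occurrence 2 (position 9): no conditioning environment matches → elsewhere allophone [s].

[h], [s]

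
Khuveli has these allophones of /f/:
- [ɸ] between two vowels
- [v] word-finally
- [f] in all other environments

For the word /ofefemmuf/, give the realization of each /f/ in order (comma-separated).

[ɸ], [ɸ], [v]

Occurrence 1 (position 2): between two vowels → [ɸ].
Occurrence 2 (position 4): between two vowels → [ɸ].
Occurrence 3 (position 9): word-finally → [v].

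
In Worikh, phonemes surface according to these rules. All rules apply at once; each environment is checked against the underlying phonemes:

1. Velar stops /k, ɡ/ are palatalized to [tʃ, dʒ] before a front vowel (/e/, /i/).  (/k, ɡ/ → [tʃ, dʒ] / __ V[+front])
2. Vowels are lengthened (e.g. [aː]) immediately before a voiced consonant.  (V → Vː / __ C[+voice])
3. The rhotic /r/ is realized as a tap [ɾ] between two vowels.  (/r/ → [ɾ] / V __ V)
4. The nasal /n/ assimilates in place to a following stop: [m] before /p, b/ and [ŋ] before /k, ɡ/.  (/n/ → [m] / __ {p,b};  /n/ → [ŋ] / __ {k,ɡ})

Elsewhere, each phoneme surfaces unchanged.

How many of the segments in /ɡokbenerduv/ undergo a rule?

Segments that undergo a rule: /e/ → [eː] (rule 2); /e/ → [eː] (rule 2); /u/ → [uː] (rule 2).
All other segments surface unchanged.

3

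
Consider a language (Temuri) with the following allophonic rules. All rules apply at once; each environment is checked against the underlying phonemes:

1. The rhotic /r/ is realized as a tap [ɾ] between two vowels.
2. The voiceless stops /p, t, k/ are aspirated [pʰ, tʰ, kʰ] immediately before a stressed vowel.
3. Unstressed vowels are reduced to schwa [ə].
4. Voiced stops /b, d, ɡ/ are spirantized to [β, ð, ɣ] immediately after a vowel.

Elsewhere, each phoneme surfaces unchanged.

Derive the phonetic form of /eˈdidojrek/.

/e/ (word-initial): in an unstressed syllable, so rule 3 applies → [ə].
/d/ (between /e/ and /i/) occurs immediately after a vowel → [ð] by rule 4.
/i/ (between /d/ and /d/) is in the target of rule 3 but the environment (in an unstressed syllable) is not met → [i].
Rule 4 applies to /d/ (between /i/ and /o/: immediately after a vowel) → [ð].
/o/ — between /d/ and /j/, in an unstressed syllable — surfaces as [ə] (rule 3).
/r/ — between /j/ and /e/; rule 1 does not apply here → [r].
/e/ meets the environment for rule 3 (in an unstressed syllable) → [ə].
/k/ — word-final; rule 2 does not apply here → [k].

[əˈðiðəjrək]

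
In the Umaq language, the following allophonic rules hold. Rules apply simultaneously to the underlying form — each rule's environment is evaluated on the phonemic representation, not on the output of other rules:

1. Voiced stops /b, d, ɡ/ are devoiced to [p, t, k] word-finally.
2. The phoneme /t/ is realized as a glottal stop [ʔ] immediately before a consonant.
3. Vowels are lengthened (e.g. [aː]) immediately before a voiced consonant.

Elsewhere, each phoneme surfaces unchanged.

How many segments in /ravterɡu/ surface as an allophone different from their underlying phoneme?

2

Segments that undergo a rule: /a/ → [aː] (rule 3); /e/ → [eː] (rule 3).
All other segments surface unchanged.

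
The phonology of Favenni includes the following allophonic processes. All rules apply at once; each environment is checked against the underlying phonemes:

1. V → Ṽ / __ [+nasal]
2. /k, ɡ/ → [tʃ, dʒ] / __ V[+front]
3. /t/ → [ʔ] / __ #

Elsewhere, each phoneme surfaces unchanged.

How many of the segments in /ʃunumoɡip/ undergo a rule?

Segments that undergo a rule: /u/ → [ũ] (rule 1); /u/ → [ũ] (rule 1); /ɡ/ → [dʒ] (rule 2).
All other segments surface unchanged.

3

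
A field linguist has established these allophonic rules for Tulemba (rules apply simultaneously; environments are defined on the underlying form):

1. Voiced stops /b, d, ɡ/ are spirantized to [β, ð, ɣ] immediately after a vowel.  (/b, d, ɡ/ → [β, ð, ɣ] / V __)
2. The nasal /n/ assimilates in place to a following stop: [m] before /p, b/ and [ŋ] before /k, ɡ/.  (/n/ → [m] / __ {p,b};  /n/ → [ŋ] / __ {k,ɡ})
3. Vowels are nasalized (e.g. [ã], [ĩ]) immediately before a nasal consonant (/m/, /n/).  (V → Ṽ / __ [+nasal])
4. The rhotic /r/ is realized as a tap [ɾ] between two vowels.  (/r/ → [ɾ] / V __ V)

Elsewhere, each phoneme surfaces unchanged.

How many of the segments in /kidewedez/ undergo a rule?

2

Segments that undergo a rule: /d/ → [ð] (rule 1); /d/ → [ð] (rule 1).
All other segments surface unchanged.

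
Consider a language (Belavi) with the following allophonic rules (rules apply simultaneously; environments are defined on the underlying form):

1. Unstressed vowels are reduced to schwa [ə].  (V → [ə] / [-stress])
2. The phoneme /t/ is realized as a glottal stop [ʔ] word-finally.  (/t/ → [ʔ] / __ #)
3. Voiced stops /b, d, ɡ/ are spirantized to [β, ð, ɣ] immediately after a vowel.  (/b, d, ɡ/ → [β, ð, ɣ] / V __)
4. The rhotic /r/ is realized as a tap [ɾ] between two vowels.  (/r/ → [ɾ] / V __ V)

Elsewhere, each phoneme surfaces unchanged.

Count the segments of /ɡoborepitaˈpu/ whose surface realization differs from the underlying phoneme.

Segments that undergo a rule: /o/ → [ə] (rule 1); /b/ → [β] (rule 3); /o/ → [ə] (rule 1); /r/ → [ɾ] (rule 4); /e/ → [ə] (rule 1); /i/ → [ə] (rule 1); /a/ → [ə] (rule 1).
All other segments surface unchanged.

7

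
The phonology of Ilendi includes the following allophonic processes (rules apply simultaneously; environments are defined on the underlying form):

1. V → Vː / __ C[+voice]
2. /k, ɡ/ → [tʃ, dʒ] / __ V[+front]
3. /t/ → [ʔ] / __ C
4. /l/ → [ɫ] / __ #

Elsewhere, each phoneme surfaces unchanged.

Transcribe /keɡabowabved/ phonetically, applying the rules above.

[tʃeːɡaːboːwaːbveːd]

/k/ (word-initial): before a front vowel, so rule 2 applies → [tʃ].
Rule 1 applies to /e/ (between /k/ and /ɡ/: before a voiced consonant) → [eː].
/ɡ/ (between /e/ and /a/): rule 2 targets it, but not before a front vowel → unchanged [ɡ].
Rule 1 applies to /a/ (between /ɡ/ and /b/: before a voiced consonant) → [aː].
/b/ (between /a/ and /o/): no rule targets it → [b].
/o/ (between /b/ and /w/) occurs before a voiced consonant → [oː] by rule 1.
/w/ (between /o/ and /a/) is unaffected → [w].
/a/ (between /w/ and /b/): before a voiced consonant, so rule 1 applies → [aː].
/b/ (between /a/ and /v/): no rule targets it → [b].
/v/ — not in any rule's target class → [v].
/e/ meets the environment for rule 1 (before a voiced consonant) → [eː].
/d/ (word-final) is unaffected → [d].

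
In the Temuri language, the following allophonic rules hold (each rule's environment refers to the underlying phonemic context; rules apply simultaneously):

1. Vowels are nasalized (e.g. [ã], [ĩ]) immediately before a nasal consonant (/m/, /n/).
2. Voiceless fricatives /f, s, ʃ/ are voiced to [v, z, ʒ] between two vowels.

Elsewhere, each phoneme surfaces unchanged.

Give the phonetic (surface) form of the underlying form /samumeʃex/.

[sãmũmeʒex]

/s/ — word-initial; rule 2 does not apply here → [s].
Rule 1 applies to /a/ (between /s/ and /m/: before a nasal consonant) → [ã].
/u/ — between /m/ and /m/, before a nasal consonant — surfaces as [ũ] (rule 1).
/e/ (between /m/ and /ʃ/) fails the environment for rule 1, so it stays [e].
/ʃ/ — between /e/ and /e/, between two vowels — surfaces as [ʒ] (rule 2).
/e/ (between /ʃ/ and /x/) is in the target of rule 1 but the environment (before a nasal consonant) is not met → [e].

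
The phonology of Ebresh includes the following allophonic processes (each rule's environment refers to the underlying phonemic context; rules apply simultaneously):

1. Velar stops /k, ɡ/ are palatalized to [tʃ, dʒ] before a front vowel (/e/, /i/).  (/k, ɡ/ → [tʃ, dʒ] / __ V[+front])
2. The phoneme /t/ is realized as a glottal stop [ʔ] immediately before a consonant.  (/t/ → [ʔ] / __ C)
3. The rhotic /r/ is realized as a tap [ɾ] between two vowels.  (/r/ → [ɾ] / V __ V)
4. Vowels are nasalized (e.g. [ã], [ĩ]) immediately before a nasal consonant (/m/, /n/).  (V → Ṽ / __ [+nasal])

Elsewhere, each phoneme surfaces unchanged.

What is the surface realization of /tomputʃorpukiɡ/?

/t/ (word-initial) fails the environment for rule 2, so it stays [t].
/o/ — between /t/ and /m/, before a nasal consonant — surfaces as [õ] (rule 4).
/m/ (between /o/ and /p/): no rule targets it → [m].
/p/ — not in any rule's target class → [p].
/u/ — between /p/ and /t/; rule 4 does not apply here → [u].
/t/ — between /u/ and /ʃ/, immediately before a consonant — surfaces as [ʔ] (rule 2).
/ʃ/ — not in any rule's target class → [ʃ].
/o/ (between /ʃ/ and /r/): rule 4 targets it, but not before a nasal consonant → unchanged [o].
/r/ — between /o/ and /p/; rule 3 does not apply here → [r].
/p/ (between /r/ and /u/) is unaffected → [p].
/u/ (between /p/ and /k/): rule 4 targets it, but not before a nasal consonant → unchanged [u].
/k/ (between /u/ and /i/) occurs before a front vowel → [tʃ] by rule 1.
/i/ — between /k/ and /ɡ/; rule 4 does not apply here → [i].
/ɡ/ — word-final; rule 1 does not apply here → [ɡ].

[tõmpuʔʃorputʃiɡ]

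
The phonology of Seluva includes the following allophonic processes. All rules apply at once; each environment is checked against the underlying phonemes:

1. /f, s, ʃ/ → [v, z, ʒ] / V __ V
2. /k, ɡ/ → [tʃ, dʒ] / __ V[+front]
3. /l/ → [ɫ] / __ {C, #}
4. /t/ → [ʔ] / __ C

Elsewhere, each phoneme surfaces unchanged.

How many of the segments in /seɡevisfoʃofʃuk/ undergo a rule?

2

Segments that undergo a rule: /ɡ/ → [dʒ] (rule 2); /ʃ/ → [ʒ] (rule 1).
All other segments surface unchanged.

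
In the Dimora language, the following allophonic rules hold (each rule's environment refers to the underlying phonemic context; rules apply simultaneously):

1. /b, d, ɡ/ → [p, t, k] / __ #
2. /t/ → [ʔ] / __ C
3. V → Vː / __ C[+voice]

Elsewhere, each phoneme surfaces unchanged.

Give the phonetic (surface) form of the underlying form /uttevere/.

[uʔteːveːre]

/u/ (word-initial) fails the environment for rule 3, so it stays [u].
/t/ (between /u/ and /t/): immediately before a consonant, so rule 2 applies → [ʔ].
/t/ — between /t/ and /e/; rule 2 does not apply here → [t].
Rule 3 applies to /e/ (between /t/ and /v/: before a voiced consonant) → [eː].
/e/ meets the environment for rule 3 (before a voiced consonant) → [eː].
/e/ (word-final) fails the environment for rule 3, so it stays [e].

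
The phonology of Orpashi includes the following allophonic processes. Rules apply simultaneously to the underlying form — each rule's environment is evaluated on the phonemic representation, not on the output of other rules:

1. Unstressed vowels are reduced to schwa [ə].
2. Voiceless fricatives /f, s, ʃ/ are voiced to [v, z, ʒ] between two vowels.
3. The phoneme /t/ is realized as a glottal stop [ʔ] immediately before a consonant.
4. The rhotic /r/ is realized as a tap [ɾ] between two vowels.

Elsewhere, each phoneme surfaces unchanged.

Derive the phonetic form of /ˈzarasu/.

/z/ (word-initial): no rule targets it → [z].
/a/ (between /z/ and /r/): rule 1 targets it, but not in an unstressed syllable → unchanged [a].
/r/ — between /a/ and /a/, between two vowels — surfaces as [ɾ] (rule 4).
/a/ meets the environment for rule 1 (in an unstressed syllable) → [ə].
Rule 2 applies to /s/ (between /a/ and /u/: between two vowels) → [z].
/u/ (word-final): in an unstressed syllable, so rule 1 applies → [ə].

[ˈzaɾəzə]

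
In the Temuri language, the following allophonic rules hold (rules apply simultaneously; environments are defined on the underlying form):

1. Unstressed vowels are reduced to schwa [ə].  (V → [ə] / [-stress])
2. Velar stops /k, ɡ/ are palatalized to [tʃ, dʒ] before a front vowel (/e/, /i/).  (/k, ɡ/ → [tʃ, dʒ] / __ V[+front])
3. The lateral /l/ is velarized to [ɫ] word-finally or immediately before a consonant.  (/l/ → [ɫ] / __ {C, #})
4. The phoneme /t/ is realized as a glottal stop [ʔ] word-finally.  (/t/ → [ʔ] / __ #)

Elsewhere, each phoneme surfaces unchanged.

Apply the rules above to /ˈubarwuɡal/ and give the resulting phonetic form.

[ˈubərwəɡəɫ]

/u/ (word-initial): rule 1 targets it, but not in an unstressed syllable → unchanged [u].
/b/ stays [b].
/a/ (between /b/ and /r/) occurs in an unstressed syllable → [ə] by rule 1.
/r/ stays [r].
/w/ stays [w].
/u/ (between /w/ and /ɡ/): in an unstressed syllable, so rule 1 applies → [ə].
/ɡ/ — between /u/ and /a/; rule 2 does not apply here → [ɡ].
/a/ (between /ɡ/ and /l/): in an unstressed syllable, so rule 1 applies → [ə].
Rule 3 applies to /l/ (word-final: word-finally or immediately before a consonant) → [ɫ].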